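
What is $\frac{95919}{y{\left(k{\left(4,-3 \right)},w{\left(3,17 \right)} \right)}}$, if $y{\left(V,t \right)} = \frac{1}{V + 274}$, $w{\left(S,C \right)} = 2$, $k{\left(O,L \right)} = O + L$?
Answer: $26377725$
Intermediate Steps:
$k{\left(O,L \right)} = L + O$
$y{\left(V,t \right)} = \frac{1}{274 + V}$
$\frac{95919}{y{\left(k{\left(4,-3 \right)},w{\left(3,17 \right)} \right)}} = \frac{95919}{\frac{1}{274 + \left(-3 + 4\right)}} = \frac{95919}{\frac{1}{274 + 1}} = \frac{95919}{\frac{1}{275}} = 95919 \frac{1}{\frac{1}{275}} = 95919 \cdot 275 = 26377725$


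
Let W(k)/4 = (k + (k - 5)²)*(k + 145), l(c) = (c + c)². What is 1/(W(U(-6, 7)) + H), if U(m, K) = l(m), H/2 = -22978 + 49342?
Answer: 1/22554268 ≈ 4.4338e-8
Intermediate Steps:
H = 52728 (H = 2*(-22978 + 49342) = 2*26364 = 52728)
l(c) = 4*c² (l(c) = (2*c)² = 4*c²)
U(m, K) = 4*m²
W(k) = 4*(145 + k)*(k + (-5 + k)²) (W(k) = 4*((k + (k - 5)²)*(k + 145)) = 4*((k + (-5 + k)²)*(145 + k)) = 4*((145 + k)*(k + (-5 + k)²)) = 4*(145 + k)*(k + (-5 + k)²))
1/(W(U(-6, 7)) + H) = 1/((14500 - 20480*(-6)² + 4*(4*(-6)²)³ + 544*(4*(-6)²)²) + 52728) = 1/((14500 - 20480*36 + 4*(4*36)³ + 544*(4*36)²) + 52728) = 1/((14500 - 5120*144 + 4*144³ + 544*144²) + 52728) = 1/((14500 - 737280 + 4*2985984 + 544*20736) + 52728) = 1/((14500 - 737280 + 11943936 + 11280384) + 52728) = 1/(22501540 + 52728) = 1/22554268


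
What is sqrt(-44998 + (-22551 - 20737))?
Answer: I*sqrt(88286) ≈ 297.13*I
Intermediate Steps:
sqrt(-44998 + (-22551 - 20737)) = sqrt(-44998 - 43288) = sqrt(-88286) = I*sqrt(88286)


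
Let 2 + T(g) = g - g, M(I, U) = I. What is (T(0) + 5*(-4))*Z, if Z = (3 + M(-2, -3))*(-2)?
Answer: 44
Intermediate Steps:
T(g) = -2 (T(g) = -2 + (g - g) = -2 + 0 = -2)
Z = -2 (Z = (3 - 2)*(-2) = 1*(-2) = -2)
(T(0) + 5*(-4))*Z = (-2 + 5*(-4))*(-2) = (-2 - 20)*(-2) = -22*(-2) = 44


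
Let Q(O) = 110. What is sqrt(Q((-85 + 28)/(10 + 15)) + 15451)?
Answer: 3*sqrt(1729) ≈ 124.74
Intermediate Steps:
sqrt(Q((-85 + 28)/(10 + 15)) + 15451) = sqrt(110 + 15451) = sqrt(15561) = 3*sqrt(1729)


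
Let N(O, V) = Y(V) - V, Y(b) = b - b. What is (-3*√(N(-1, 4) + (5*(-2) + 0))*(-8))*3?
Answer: 72*I*√14 ≈ 269.4*I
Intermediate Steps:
Y(b) = 0
N(O, V) = -V (N(O, V) = 0 - V = -V)
(-3*√(N(-1, 4) + (5*(-2) + 0))*(-8))*3 = (-3*√(-1*4 + (5*(-2) + 0))*(-8))*3 = (-3*√(-4 + (-10 + 0))*(-8))*3 = (-3*√(-4 - 10)*(-8))*3 = (-3*I*√14*(-8))*3 = (24*I*√14)*3 = 72*I*√14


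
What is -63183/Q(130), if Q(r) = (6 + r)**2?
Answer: -63183/18496 ≈ -3.4160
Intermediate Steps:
-63183/Q(130) = -63183/(6 + 130)**2 = -63183/(136**2) = -63183/18496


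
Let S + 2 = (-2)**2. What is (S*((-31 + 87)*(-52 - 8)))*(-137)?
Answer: 920640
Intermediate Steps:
S = 2 (S = -2 + (-2)**2 = -2 + 4 = 2)
(S*((-31 + 87)*(-52 - 8)))*(-137) = (2*((-31 + 87)*(-52 - 8)))*(-137) = (2*(56*(-60)))*(-137) = (2*(-3360))*(-137) = -6720*(-137) = 920640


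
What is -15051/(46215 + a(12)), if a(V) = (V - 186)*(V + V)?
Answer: -29/81 ≈ -0.35802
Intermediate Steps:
a(V) = 2*V*(-186 + V) (a(V) = (-186 + V)*(2*V) = 2*V*(-186 + V))
-15051/(46215 + a(12)) = -15051/(46215 + 2*12*(-186 + 12)) = -15051/(46215 + 2*12*(-174)) = -15051/(46215 - 4176) = -15051/42039 = -15051*1/42039 = -29/81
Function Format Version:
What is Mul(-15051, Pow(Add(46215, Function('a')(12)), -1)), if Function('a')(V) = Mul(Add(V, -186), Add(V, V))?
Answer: Rational(-29, 81) ≈ -0.35802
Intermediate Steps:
Function('a')(V) = Mul(2, V, Add(-186, V)) (Function('a')(V) = Mul(Add(-186, V), Mul(2, V)) = Mul(2, V, Add(-186, V)))
Mul(-15051, Pow(Add(46215, Function('a')(12)), -1)) = Mul(-15051, Pow(Add(46215, Mul(2, 12, Add(-186, 12))), -1)) = Mul(-15051, Pow(Add(46215, Mul(2, 12, -174)), -1)) = Mul(-15051, Pow(Add(46215, -4176), -1)) = Mul(-15051, Pow(42039, -1)) = Mul(-15051, Rational(1, 42039)) = Rational(-29, 81)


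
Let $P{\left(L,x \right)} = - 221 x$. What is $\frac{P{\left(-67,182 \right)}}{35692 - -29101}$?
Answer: $- \frac{40222}{64793} \approx -0.62078$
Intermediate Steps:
$\frac{P{\left(-67,182 \right)}}{35692 - -29101} = \frac{\left(-221\right) 182}{35692 - -29101} = - \frac{40222}{35692 + 29101} = - \frac{40222}{64793}$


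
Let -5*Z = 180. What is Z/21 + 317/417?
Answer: -2785/2919 ≈ -0.95409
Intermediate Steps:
Z = -36 (Z = -1/5*180 = -36)
Z/21 + 317/417 = -36/21 + 317/417 = -36*1/21 + 317*(1/417) = -12/7 + 317/417 = -2785/2919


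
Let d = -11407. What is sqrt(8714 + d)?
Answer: I*sqrt(2693) ≈ 51.894*I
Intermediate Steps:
sqrt(8714 + d) = sqrt(8714 - 11407) = sqrt(-2693) = I*sqrt(2693)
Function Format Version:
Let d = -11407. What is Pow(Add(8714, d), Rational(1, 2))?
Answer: Mul(I, Pow(2693, Rational(1, 2))) ≈ Mul(51.894, I)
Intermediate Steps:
Pow(Add(8714, d), Rational(1, 2)) = Pow(Add(8714, -11407), Rational(1, 2)) = Pow(-2693, Rational(1, 2)) = Mul(I, Pow(2693, Rational(1, 2)))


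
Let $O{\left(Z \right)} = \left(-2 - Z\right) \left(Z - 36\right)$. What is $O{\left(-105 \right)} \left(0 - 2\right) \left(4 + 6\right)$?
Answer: $290460$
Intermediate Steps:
$O{\left(Z \right)} = \left(-36 + Z\right) \left(-2 - Z\right)$ ($O{\left(Z \right)} = \left(-2 - Z\right) \left(-36 + Z\right) = \left(-36 + Z\right) \left(-2 - Z\right)$)
$O{\left(-105 \right)} \left(0 - 2\right) \left(4 + 6\right) = \left(72 - \left(-105\right)^{2} + 34 \left(-105\right)\right) \left(0 - 2\right) \left(4 + 6\right) = \left(72 - 11025 - 3570\right) \left(\left(-2\right) 10\right) = \left(72 - 11025 - 3570\right) \left(-20\right) = \left(-14523\right) \left(-20\right) = 290460$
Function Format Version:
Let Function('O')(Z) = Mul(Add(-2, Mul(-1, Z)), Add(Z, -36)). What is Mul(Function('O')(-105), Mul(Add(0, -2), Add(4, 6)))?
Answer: 290460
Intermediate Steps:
Function('O')(Z) = Mul(Add(-36, Z), Add(-2, Mul(-1, Z))) (Function('O')(Z) = Mul(Add(-2, Mul(-1, Z)), Add(-36, Z)) = Mul(Add(-36, Z), Add(-2, Mul(-1, Z))))
Mul(Function('O')(-105), Mul(Add(0, -2), Add(4, 6))) = Mul(Add(72, Mul(-1, Pow(-105, 2)), Mul(34, -105)), Mul(Add(0, -2), Add(4, 6))) = Mul(Add(72, Mul(-1, 11025), -3570), Mul(-2, 10)) = Mul(Add(72, -11025, -3570), -20) = Mul(-14523, -20) = 290460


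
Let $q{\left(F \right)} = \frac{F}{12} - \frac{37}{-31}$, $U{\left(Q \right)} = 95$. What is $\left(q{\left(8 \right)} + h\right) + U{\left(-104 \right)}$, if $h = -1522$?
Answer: $- \frac{132538}{93} \approx -1425.1$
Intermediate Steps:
$q{\left(F \right)} = \frac{37}{31} + \frac{F}{12}$ ($q{\left(F \right)} = F \frac{1}{12} - - \frac{37}{31} = \frac{F}{12} + \frac{37}{31} = \frac{37}{31} + \frac{F}{12}$)
$\left(q{\left(8 \right)} + h\right) + U{\left(-104 \right)} = \left(\left(\frac{37}{31} + \frac{1}{12} \cdot 8\right) - 1522\right) + 95 = \left(\left(\frac{37}{31} + \frac{2}{3}\right) - 1522\right) + 95 = \left(\frac{173}{93} - 1522\right) + 95 = - \frac{141373}{93} + 95 = - \frac{132538}{93}$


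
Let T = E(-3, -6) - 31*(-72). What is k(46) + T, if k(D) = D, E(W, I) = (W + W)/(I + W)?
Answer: 6836/3 ≈ 2278.7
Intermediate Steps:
E(W, I) = 2*W/(I + W) (E(W, I) = (2*W)/(I + W) = 2*W/(I + W))
T = 6698/3 (T = 2*(-3)/(-6 - 3) - 31*(-72) = 2*(-3)/(-9) + 2232 = 2*(-3)*(-⅑) + 2232 = ⅔ + 2232 = 6698/3 ≈ 2232.7)
k(46) + T = 46 + 6698/3 = 6836/3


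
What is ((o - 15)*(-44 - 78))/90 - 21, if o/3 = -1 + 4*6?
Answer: -471/5 ≈ -94.200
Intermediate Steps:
o = 69 (o = 3*(-1 + 4*6) = 3*(-1 + 24) = 3*23 = 69)
((o - 15)*(-44 - 78))/90 - 21 = ((69 - 15)*(-44 - 78))/90 - 21 = (54*(-122))/90 - 21 = (1/90)*(-6588) - 21 = -366/5 - 21 = -471/5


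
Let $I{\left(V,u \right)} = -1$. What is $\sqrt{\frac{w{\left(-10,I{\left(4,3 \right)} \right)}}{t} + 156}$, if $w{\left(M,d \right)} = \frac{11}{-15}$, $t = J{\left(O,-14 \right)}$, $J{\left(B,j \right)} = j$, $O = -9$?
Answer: $\frac{\sqrt{6881910}}{210} \approx 12.492$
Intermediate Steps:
$t = -14$
$w{\left(M,d \right)} = - \frac{11}{15}$ ($w{\left(M,d \right)} = 11 \left(- \frac{1}{15}\right) = - \frac{11}{15}$)
$\sqrt{\frac{w{\left(-10,I{\left(4,3 \right)} \right)}}{t} + 156} = \sqrt{- \frac{11}{15 \left(-14\right)} + 156} = \sqrt{\left(- \frac{11}{15}\right) \left(- \frac{1}{14}\right) + 156} = \sqrt{\frac{11}{210} + 156} = \sqrt{\frac{32771}{210}} = \frac{\sqrt{6881910}}{210}$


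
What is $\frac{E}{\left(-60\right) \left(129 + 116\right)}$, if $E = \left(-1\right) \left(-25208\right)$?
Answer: $- \frac{6302}{3675} \approx -1.7148$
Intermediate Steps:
$E = 25208$
$\frac{E}{\left(-60\right) \left(129 + 116\right)} = \frac{25208}{\left(-60\right) \left(129 + 116\right)} = \frac{25208}{\left(-60\right) 245} = \frac{25208}{-14700} = 25208 \left(- \frac{1}{14700}\right) = - \frac{6302}{3675}$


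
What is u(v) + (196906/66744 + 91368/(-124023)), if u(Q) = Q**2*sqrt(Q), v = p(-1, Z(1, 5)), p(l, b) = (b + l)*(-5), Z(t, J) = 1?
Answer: 3053767841/1379631852 ≈ 2.2135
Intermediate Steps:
p(l, b) = -5*b - 5*l
v = 0 (v = -5*1 - 5*(-1) = -5 + 5 = 0)
u(Q) = Q**(5/2)
u(v) + (196906/66744 + 91368/(-124023)) = 0**(5/2) + (196906/66744 + 91368/(-124023)) = 0 + (196906*(1/66744) + 91368*(-1/124023)) = 0 + (98453/33372 - 30456/41341) = 0 + 3053767841/1379631852 = 3053767841/1379631852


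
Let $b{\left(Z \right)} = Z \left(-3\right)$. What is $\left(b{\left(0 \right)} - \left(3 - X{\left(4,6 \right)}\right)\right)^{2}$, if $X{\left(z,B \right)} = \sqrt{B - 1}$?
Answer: $\left(3 - \sqrt{5}\right)^{2} \approx 0.58359$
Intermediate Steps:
$b{\left(Z \right)} = - 3 Z$
$X{\left(z,B \right)} = \sqrt{-1 + B}$
$\left(b{\left(0 \right)} - \left(3 - X{\left(4,6 \right)}\right)\right)^{2} = \left(\left(-3\right) 0 - \left(3 - \sqrt{-1 + 6}\right)\right)^{2} = \left(0 - \left(3 - \sqrt{5}\right)\right)^{2} = \left(-3 + \sqrt{5}\right)^{2}$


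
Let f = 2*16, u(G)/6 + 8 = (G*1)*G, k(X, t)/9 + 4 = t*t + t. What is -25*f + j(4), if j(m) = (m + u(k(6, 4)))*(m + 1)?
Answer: 621060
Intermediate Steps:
k(X, t) = -36 + 9*t + 9*t² (k(X, t) = -36 + 9*(t*t + t) = -36 + 9*(t² + t) = -36 + 9*(t + t²) = -36 + (9*t + 9*t²) = -36 + 9*t + 9*t²)
u(G) = -48 + 6*G² (u(G) = -48 + 6*((G*1)*G) = -48 + 6*(G*G) = -48 + 6*G²)
f = 32
j(m) = (1 + m)*(124368 + m) (j(m) = (m + (-48 + 6*(-36 + 9*4 + 9*4²)²))*(m + 1) = (m + (-48 + 6*(-36 + 36 + 9*16)²))*(1 + m) = (m + (-48 + 6*(-36 + 36 + 144)²))*(1 + m) = (m + (-48 + 6*144²))*(1 + m) = (m + (-48 + 6*20736))*(1 + m) = (m + (-48 + 124416))*(1 + m) = (m + 124368)*(1 + m) = (124368 + m)*(1 + m) = (1 + m)*(124368 + m))
-25*f + j(4) = -25*32 + (124368 + 4² + 124369*4) = -800 + (124368 + 16 + 497476) = -800 + 621860 = 621060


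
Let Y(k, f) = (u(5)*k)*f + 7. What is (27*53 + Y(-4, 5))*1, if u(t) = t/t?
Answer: 1418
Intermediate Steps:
u(t) = 1
Y(k, f) = 7 + f*k (Y(k, f) = (1*k)*f + 7 = k*f + 7 = f*k + 7 = 7 + f*k)
(27*53 + Y(-4, 5))*1 = (27*53 + (7 + 5*(-4)))*1 = (1431 + (7 - 20))*1 = (1431 - 13)*1 = 1418*1 = 1418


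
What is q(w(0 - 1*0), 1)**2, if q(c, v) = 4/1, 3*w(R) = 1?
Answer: 16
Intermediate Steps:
w(R) = 1/3 (w(R) = (1/3)*1 = 1/3)
q(c, v) = 4 (q(c, v) = 4*1 = 4)
q(w(0 - 1*0), 1)**2 = 4**2 = 16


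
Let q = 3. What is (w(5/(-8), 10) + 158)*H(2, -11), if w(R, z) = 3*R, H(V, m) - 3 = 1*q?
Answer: 3747/4 ≈ 936.75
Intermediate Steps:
H(V, m) = 6 (H(V, m) = 3 + 1*3 = 3 + 3 = 6)
(w(5/(-8), 10) + 158)*H(2, -11) = (3*(5/(-8)) + 158)*6 = (3*(5*(-⅛)) + 158)*6 = (3*(-5/8) + 158)*6 = (-15/8 + 158)*6 = (1249/8)*6 = 3747/4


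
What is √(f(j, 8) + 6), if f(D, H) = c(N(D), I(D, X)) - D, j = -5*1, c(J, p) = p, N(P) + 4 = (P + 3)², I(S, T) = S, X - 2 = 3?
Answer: √6 ≈ 2.4495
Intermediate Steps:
X = 5 (X = 2 + 3 = 5)
N(P) = -4 + (3 + P)² (N(P) = -4 + (P + 3)² = -4 + (3 + P)²)
j = -5
f(D, H) = 0 (f(D, H) = D - D = 0)
√(f(j, 8) + 6) = √(0 + 6) = √6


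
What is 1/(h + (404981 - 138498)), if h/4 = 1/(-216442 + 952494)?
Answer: 184013/49036336280 ≈ 3.7526e-6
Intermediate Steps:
h = 1/184013 (h = 4/(-216442 + 952494) = 4/736052 = 4*(1/736052) = 1/184013 ≈ 5.4344e-6)
1/(h + (404981 - 138498)) = 1/(1/184013 + (404981 - 138498)) = 1/(1/184013 + 266483) = 1/(49036336280/184013) = 184013/49036336280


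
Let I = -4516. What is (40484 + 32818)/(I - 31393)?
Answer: -73302/35909 ≈ -2.0413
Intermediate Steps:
(40484 + 32818)/(I - 31393) = (40484 + 32818)/(-4516 - 31393) = 73302/(-35909) = 73302*(-1/35909) = -73302/35909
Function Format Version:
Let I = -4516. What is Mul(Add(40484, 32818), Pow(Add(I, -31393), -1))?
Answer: Rational(-73302, 35909) ≈ -2.0413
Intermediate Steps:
Mul(Add(40484, 32818), Pow(Add(I, -31393), -1)) = Mul(Add(40484, 32818), Pow(Add(-4516, -31393), -1)) = Mul(73302, Pow(-35909, -1)) = Mul(73302, Rational(-1, 35909)) = Rational(-73302, 35909)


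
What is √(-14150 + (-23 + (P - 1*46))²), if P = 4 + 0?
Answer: 5*I*√397 ≈ 99.624*I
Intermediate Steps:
P = 4
√(-14150 + (-23 + (P - 1*46))²) = √(-14150 + (-23 + (4 - 1*46))²) = √(-14150 + (-23 + (4 - 46))²) = √(-14150 + (-23 - 42)²) = √(-14150 + (-65)²) = √(-14150 + 4225) = √(-9925) = 5*I*√397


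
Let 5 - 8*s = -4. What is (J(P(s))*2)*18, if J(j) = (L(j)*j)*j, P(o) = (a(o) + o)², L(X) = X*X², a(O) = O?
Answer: 31381059609/262144 ≈ 1.1971e+5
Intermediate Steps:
L(X) = X³
s = 9/8 (s = 5/8 - ⅛*(-4) = 5/8 + ½ = 9/8 ≈ 1.1250)
P(o) = 4*o² (P(o) = (o + o)² = (2*o)² = 4*o²)
J(j) = j⁵ (J(j) = (j³*j)*j = j⁴*j = j⁵)
(J(P(s))*2)*18 = ((4*(9/8)²)⁵*2)*18 = ((4*(81/64))⁵*2)*18 = ((81/16)⁵*2)*18 = ((3486784401/1048576)*2)*18 = (3486784401/524288)*18 = 31381059609/262144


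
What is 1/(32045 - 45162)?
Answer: -1/13117 ≈ -7.6237e-5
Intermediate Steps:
1/(32045 - 45162) = 1/(-13117) = -1/13117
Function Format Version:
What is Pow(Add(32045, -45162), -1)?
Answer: Rational(-1, 13117) ≈ -7.6237e-5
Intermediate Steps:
Pow(Add(32045, -45162), -1) = Pow(-13117, -1) = Rational(-1, 13117)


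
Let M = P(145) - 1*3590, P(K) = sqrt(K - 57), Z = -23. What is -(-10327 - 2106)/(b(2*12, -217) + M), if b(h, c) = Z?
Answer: -44920429/13053681 - 24866*sqrt(22)/13053681 ≈ -3.4501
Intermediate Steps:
b(h, c) = -23
P(K) = sqrt(-57 + K)
M = -3590 + 2*sqrt(22) (M = sqrt(-57 + 145) - 1*3590 = sqrt(88) - 3590 = 2*sqrt(22) - 3590 = -3590 + 2*sqrt(22) ≈ -3580.6)
-(-10327 - 2106)/(b(2*12, -217) + M) = -(-10327 - 2106)/(-23 + (-3590 + 2*sqrt(22))) = -(-12433)/(-3613 + 2*sqrt(22)) = 12433/(-3613 + 2*sqrt(22))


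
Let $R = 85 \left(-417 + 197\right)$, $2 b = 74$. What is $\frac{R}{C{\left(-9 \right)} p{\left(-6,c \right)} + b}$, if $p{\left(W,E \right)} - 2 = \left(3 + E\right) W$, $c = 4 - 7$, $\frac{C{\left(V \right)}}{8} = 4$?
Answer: $- \frac{18700}{101} \approx -185.15$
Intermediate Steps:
$C{\left(V \right)} = 32$ ($C{\left(V \right)} = 8 \cdot 4 = 32$)
$c = -3$ ($c = 4 - 7 = -3$)
$p{\left(W,E \right)} = 2 + W \left(3 + E\right)$ ($p{\left(W,E \right)} = 2 + \left(3 + E\right) W = 2 + W \left(3 + E\right)$)
$b = 37$ ($b = \frac{1}{2} \cdot 74 = 37$)
$R = -18700$ ($R = 85 \left(-220\right) = -18700$)
$\frac{R}{C{\left(-9 \right)} p{\left(-6,c \right)} + b} = - \frac{18700}{32 \left(2 + 3 \left(-6\right) - -18\right) + 37} = - \frac{18700}{32 \left(2 - 18 + 18\right) + 37} = - \frac{18700}{32 \cdot 2 + 37} = - \frac{18700}{64 + 37} = - \frac{18700}{101}$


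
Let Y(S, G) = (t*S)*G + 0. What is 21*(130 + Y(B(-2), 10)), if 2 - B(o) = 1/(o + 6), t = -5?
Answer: 1785/2 ≈ 892.50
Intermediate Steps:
B(o) = 2 - 1/(6 + o) (B(o) = 2 - 1/(o + 6) = 2 - 1/(6 + o))
Y(S, G) = -5*G*S (Y(S, G) = (-5*S)*G + 0 = -5*G*S + 0 = -5*G*S)
21*(130 + Y(B(-2), 10)) = 21*(130 - 5*10*(11 + 2*(-2))/(6 - 2)) = 21*(130 - 5*10*(11 - 4)/4) = 21*(130 - 5*10*(¼)*7) = 21*(130 - 5*10*7/4) = 21*(130 - 175/2) = 21*(85/2) = 1785/2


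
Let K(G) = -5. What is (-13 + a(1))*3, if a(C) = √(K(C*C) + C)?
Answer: -39 + 6*I ≈ -39.0 + 6.0*I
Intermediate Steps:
a(C) = √(-5 + C)
(-13 + a(1))*3 = (-13 + √(-5 + 1))*3 = (-13 + √(-4))*3 = (-13 + 2*I)*3 = -39 + 6*I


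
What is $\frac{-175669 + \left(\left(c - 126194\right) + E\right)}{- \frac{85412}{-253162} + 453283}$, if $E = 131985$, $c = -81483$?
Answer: $- \frac{3535280749}{6375228681} \approx -0.55453$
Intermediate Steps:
$\frac{-175669 + \left(\left(c - 126194\right) + E\right)}{- \frac{85412}{-253162} + 453283} = \frac{-175669 + \left(\left(-81483 - 126194\right) + 131985\right)}{- \frac{85412}{-253162} + 453283} = \frac{-175669 + \left(-207677 + 131985\right)}{\left(-85412\right) \left(- \frac{1}{253162}\right) + 453283} = \frac{-175669 - 75692}{\frac{42706}{126581} + 453283} = - \frac{251361}{\frac{57377058129}{126581}} = \left(-251361\right) \frac{126581}{57377058129} = - \frac{3535280749}{6375228681}$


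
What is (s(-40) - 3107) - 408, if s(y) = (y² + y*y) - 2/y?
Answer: -6299/20 ≈ -314.95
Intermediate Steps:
s(y) = -2/y + 2*y² (s(y) = (y² + y²) - 2/y = 2*y² - 2/y = -2/y + 2*y²)
(s(-40) - 3107) - 408 = (2*(-1 + (-40)³)/(-40) - 3107) - 408 = (2*(-1/40)*(-1 - 64000) - 3107) - 408 = (2*(-1/40)*(-64001) - 3107) - 408 = (64001/20 - 3107) - 408 = 1861/20 - 408 = -6299/20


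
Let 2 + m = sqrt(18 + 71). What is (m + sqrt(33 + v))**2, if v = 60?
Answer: (-2 + sqrt(89) + sqrt(93))**2 ≈ 291.65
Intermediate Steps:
m = -2 + sqrt(89) (m = -2 + sqrt(18 + 71) = -2 + sqrt(89) ≈ 7.4340)
(m + sqrt(33 + v))**2 = ((-2 + sqrt(89)) + sqrt(33 + 60))**2 = ((-2 + sqrt(89)) + sqrt(93))**2 = (-2 + sqrt(89) + sqrt(93))**2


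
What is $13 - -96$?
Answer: $109$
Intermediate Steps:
$13 - -96 = 13 + 96 = 109$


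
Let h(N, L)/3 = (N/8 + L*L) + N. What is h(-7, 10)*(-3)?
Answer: -6633/8 ≈ -829.13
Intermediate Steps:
h(N, L) = 3*L**2 + 27*N/8 (h(N, L) = 3*((N/8 + L*L) + N) = 3*((N/8 + L**2) + N) = 3*((L**2 + N/8) + N) = 3*(L**2 + 9*N/8) = 3*L**2 + 27*N/8)
h(-7, 10)*(-3) = (3*10**2 + (27/8)*(-7))*(-3) = (3*100 - 189/8)*(-3) = (300 - 189/8)*(-3) = (2211/8)*(-3) = -6633/8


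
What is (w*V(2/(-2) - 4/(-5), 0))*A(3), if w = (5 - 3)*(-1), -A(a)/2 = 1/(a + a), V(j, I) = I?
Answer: 0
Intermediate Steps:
A(a) = -1/a (A(a) = -2/(a + a) = -2*1/(2*a) = -1/a)
w = -2 (w = 2*(-1) = -2)
(w*V(2/(-2) - 4/(-5), 0))*A(3) = (-2*0)*(-1/3) = 0*(-1*⅓) = 0*(-⅓) = 0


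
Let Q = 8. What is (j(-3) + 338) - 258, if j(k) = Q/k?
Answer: 232/3 ≈ 77.333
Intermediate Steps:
j(k) = 8/k
(j(-3) + 338) - 258 = (8/(-3) + 338) - 258 = (8*(-⅓) + 338) - 258 = (-8/3 + 338) - 258 = 1006/3 - 258 = 232/3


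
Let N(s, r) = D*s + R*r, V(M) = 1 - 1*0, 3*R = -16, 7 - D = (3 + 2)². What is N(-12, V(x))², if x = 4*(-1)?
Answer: 399424/9 ≈ 44380.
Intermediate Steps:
D = -18 (D = 7 - (3 + 2)² = 7 - 1*5² = 7 - 1*25 = 7 - 25 = -18)
x = -4
R = -16/3 (R = (⅓)*(-16) = -16/3 ≈ -5.3333)
V(M) = 1 (V(M) = 1 + 0 = 1)
N(s, r) = -18*s - 16*r/3
N(-12, V(x))² = (-18*(-12) - 16/3*1)² = (216 - 16/3)² = (632/3)² = 399424/9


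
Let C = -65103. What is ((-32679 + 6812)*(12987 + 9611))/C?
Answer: 584542466/65103 ≈ 8978.7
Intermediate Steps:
((-32679 + 6812)*(12987 + 9611))/C = ((-32679 + 6812)*(12987 + 9611))/(-65103) = -25867*22598*(-1/65103) = -584542466*(-1/65103) = 584542466/65103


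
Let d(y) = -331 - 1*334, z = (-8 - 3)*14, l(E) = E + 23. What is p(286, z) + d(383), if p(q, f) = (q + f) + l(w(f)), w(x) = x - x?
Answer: -510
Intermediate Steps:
w(x) = 0
l(E) = 23 + E
z = -154 (z = -11*14 = -154)
p(q, f) = 23 + f + q (p(q, f) = (q + f) + (23 + 0) = (f + q) + 23 = 23 + f + q)
d(y) = -665 (d(y) = -331 - 334 = -665)
p(286, z) + d(383) = (23 - 154 + 286) - 665 = 155 - 665 = -510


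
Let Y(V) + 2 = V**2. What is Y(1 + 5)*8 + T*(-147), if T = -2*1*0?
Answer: 272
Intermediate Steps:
Y(V) = -2 + V**2
T = 0 (T = -2*0 = 0)
Y(1 + 5)*8 + T*(-147) = (-2 + (1 + 5)**2)*8 + 0*(-147) = (-2 + 6**2)*8 + 0 = (-2 + 36)*8 + 0 = 34*8 + 0 = 272 + 0 = 272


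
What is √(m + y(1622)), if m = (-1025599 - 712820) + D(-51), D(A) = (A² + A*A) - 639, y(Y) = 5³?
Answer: I*√1733731 ≈ 1316.7*I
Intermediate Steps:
y(Y) = 125
D(A) = -639 + 2*A² (D(A) = (A² + A²) - 639 = 2*A² - 639 = -639 + 2*A²)
m = -1733856 (m = (-1025599 - 712820) + (-639 + 2*(-51)²) = -1738419 + (-639 + 2*2601) = -1738419 + (-639 + 5202) = -1738419 + 4563 = -1733856)
√(m + y(1622)) = √(-1733856 + 125) = √(-1733731) = I*√1733731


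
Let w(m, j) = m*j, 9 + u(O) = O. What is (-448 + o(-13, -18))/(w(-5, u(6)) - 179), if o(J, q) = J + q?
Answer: 479/164 ≈ 2.9207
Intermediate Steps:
u(O) = -9 + O
w(m, j) = j*m
(-448 + o(-13, -18))/(w(-5, u(6)) - 179) = (-448 + (-13 - 18))/((-9 + 6)*(-5) - 179) = (-448 - 31)/(-3*(-5) - 179) = -479/(15 - 179) = -479/(-164) = -479*(-1/164) = 479/164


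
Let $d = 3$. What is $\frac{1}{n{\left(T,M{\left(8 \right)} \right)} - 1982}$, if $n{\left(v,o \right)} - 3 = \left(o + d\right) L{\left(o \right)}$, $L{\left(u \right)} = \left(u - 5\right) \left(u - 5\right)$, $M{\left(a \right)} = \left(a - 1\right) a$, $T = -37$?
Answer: $\frac{1}{151480} \approx 6.6015 \cdot 10^{-6}$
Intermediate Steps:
$M{\left(a \right)} = a \left(-1 + a\right)$ ($M{\left(a \right)} = \left(-1 + a\right) a = a \left(-1 + a\right)$)
$L{\left(u \right)} = \left(-5 + u\right)^{2}$ ($L{\left(u \right)} = \left(-5 + u\right) \left(-5 + u\right) = \left(-5 + u\right)^{2}$)
$n{\left(v,o \right)} = 3 + \left(-5 + o\right)^{2} \left(3 + o\right)$ ($n{\left(v,o \right)} = 3 + \left(o + 3\right) \left(-5 + o\right)^{2} = 3 + \left(3 + o\right) \left(-5 + o\right)^{2} = 3 + \left(-5 + o\right)^{2} \left(3 + o\right)$)
$\frac{1}{n{\left(T,M{\left(8 \right)} \right)} - 1982} = \frac{1}{\left(78 + \left(8 \left(-1 + 8\right)\right)^{3} - 7 \left(8 \left(-1 + 8\right)\right)^{2} - 5 \cdot 8 \left(-1 + 8\right)\right) - 1982} = \frac{1}{\left(78 + \left(8 \cdot 7\right)^{3} - 7 \left(8 \cdot 7\right)^{2} - 5 \cdot 8 \cdot 7\right) - 1982} = \frac{1}{\left(78 + 56^{3} - 7 \cdot 56^{2} - 280\right) - 1982} = \frac{1}{\left(78 + 175616 - 21952 - 280\right) - 1982} = \frac{1}{153462 - 1982} = \frac{1}{151480}$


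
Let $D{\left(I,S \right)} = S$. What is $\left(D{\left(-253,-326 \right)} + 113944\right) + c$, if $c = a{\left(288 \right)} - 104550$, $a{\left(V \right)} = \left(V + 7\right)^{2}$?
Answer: $96093$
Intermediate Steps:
$a{\left(V \right)} = \left(7 + V\right)^{2}$
$c = -17525$ ($c = \left(7 + 288\right)^{2} - 104550 = 295^{2} - 104550 = 87025 - 104550 = -17525$)
$\left(D{\left(-253,-326 \right)} + 113944\right) + c = \left(-326 + 113944\right) - 17525 = 113618 - 17525 = 96093$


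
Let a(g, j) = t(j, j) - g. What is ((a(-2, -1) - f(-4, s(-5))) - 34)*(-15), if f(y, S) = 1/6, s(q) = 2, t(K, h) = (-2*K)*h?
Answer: 1025/2 ≈ 512.50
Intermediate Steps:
t(K, h) = -2*K*h
a(g, j) = -g - 2*j² (a(g, j) = -2*j*j - g = -2*j² - g = -g - 2*j²)
f(y, S) = ⅙
((a(-2, -1) - f(-4, s(-5))) - 34)*(-15) = (((-1*(-2) - 2*(-1)²) - 1*⅙) - 34)*(-15) = (((2 - 2*1) - ⅙) - 34)*(-15) = (((2 - 2) - ⅙) - 34)*(-15) = ((0 - ⅙) - 34)*(-15) = (-⅙ - 34)*(-15) = -205/6*(-15) = 1025/2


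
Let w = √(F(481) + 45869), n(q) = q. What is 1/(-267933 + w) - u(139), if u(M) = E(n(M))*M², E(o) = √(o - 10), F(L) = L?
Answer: -89311/23929348713 - 19321*√129 - 5*√206/23929348713 ≈ -2.1944e+5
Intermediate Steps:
E(o) = √(-10 + o)
u(M) = M²*√(-10 + M) (u(M) = √(-10 + M)*M² = M²*√(-10 + M))
w = 15*√206 (w = √(481 + 45869) = √46350 = 15*√206 ≈ 215.29)
1/(-267933 + w) - u(139) = 1/(-267933 + 15*√206) - 139²*√(-10 + 139) = 1/(-267933 + 15*√206) - 19321*√129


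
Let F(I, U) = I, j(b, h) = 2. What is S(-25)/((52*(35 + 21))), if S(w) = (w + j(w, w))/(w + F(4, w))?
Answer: 23/61152 ≈ 0.00037611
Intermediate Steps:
S(w) = (2 + w)/(4 + w) (S(w) = (w + 2)/(w + 4) = (2 + w)/(4 + w))
S(-25)/((52*(35 + 21))) = ((2 - 25)/(4 - 25))/((52*(35 + 21))) = (-23/(-21))/((52*56)) = -1/21*(-23)/2912 = (23/21)*(1/2912) = 23/61152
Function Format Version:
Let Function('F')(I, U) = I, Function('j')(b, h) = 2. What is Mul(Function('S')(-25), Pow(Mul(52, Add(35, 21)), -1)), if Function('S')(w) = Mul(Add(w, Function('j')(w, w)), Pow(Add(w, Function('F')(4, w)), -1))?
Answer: Rational(23, 61152) ≈ 0.00037611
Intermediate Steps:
Function('S')(w) = Mul(Pow(Add(4, w), -1), Add(2, w)) (Function('S')(w) = Mul(Add(w, 2), Pow(Add(w, 4), -1)) = Mul(Add(2, w), Pow(Add(4, w), -1)) = Mul(Pow(Add(4, w), -1), Add(2, w)))
Mul(Function('S')(-25), Pow(Mul(52, Add(35, 21)), -1)) = Mul(Mul(Pow(Add(4, -25), -1), Add(2, -25)), Pow(Mul(52, Add(35, 21)), -1)) = Mul(Mul(Pow(-21, -1), -23), Pow(Mul(52, 56), -1)) = Mul(Mul(Rational(-1, 21), -23), Pow(2912, -1)) = Mul(Rational(23, 21), Rational(1, 2912)) = Rational(23, 61152)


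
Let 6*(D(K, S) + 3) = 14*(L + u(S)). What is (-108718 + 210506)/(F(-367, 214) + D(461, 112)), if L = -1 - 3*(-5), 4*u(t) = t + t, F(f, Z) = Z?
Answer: 305364/1123 ≈ 271.92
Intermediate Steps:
u(t) = t/2 (u(t) = (t + t)/4 = (2*t)/4 = t/2)
L = 14 (L = -1 + 15 = 14)
D(K, S) = 89/3 + 7*S/6 (D(K, S) = -3 + (14*(14 + S/2))/6 = -3 + (196 + 7*S)/6 = -3 + (98/3 + 7*S/6) = 89/3 + 7*S/6)
(-108718 + 210506)/(F(-367, 214) + D(461, 112)) = (-108718 + 210506)/(214 + (89/3 + (7/6)*112)) = 101788/(214 + (89/3 + 392/3)) = 101788/(214 + 481/3) = 101788/(1123/3) = 101788*(3/1123) = 305364/1123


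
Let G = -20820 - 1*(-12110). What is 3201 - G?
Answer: 11911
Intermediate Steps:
G = -8710 (G = -20820 + 12110 = -8710)
3201 - G = 3201 - 1*(-8710) = 3201 + 8710 = 11911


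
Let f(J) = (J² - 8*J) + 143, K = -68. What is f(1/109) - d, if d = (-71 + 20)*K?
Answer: -39505196/11881 ≈ -3325.1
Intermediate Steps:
d = 3468 (d = (-71 + 20)*(-68) = -51*(-68) = 3468)
f(J) = 143 + J² - 8*J
f(1/109) - d = (143 + (1/109)² - 8/109) - 1*3468 = (143 + (1/109)² - 8*1/109) - 3468 = (143 + 1/11881 - 8/109) - 3468 = 1698112/11881 - 3468 = -39505196/11881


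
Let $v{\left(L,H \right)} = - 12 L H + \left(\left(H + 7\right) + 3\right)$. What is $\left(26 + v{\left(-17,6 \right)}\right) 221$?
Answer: $279786$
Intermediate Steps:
$v{\left(L,H \right)} = 10 + H - 12 H L$ ($v{\left(L,H \right)} = - 12 H L + \left(\left(7 + H\right) + 3\right) = - 12 H L + \left(10 + H\right) = 10 + H - 12 H L$)
$\left(26 + v{\left(-17,6 \right)}\right) 221 = \left(26 + \left(10 + 6 - 72 \left(-17\right)\right)\right) 221 = \left(26 + \left(10 + 6 + 1224\right)\right) 221 = \left(26 + 1240\right) 221 = 1266 \cdot 221 = 279786$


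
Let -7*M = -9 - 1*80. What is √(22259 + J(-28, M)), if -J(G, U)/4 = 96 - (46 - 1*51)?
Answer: √21855 ≈ 147.83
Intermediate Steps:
M = 89/7 (M = -(-9 - 1*80)/7 = -(-9 - 80)/7 = -⅐*(-89) = 89/7 ≈ 12.714)
J(G, U) = -404 (J(G, U) = -4*(96 - (46 - 1*51)) = -4*(96 - (46 - 51)) = -4*(96 - 1*(-5)) = -4*(96 + 5) = -4*101 = -404)
√(22259 + J(-28, M)) = √(22259 - 404) = √21855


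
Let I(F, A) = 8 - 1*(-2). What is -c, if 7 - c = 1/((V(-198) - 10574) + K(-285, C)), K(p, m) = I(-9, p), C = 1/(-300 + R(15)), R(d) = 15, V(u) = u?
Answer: -75335/10762 ≈ -7.0001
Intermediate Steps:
I(F, A) = 10 (I(F, A) = 8 + 2 = 10)
C = -1/285 (C = 1/(-300 + 15) = 1/(-285) = -1/285 ≈ -0.0035088)
K(p, m) = 10
c = 75335/10762 (c = 7 - 1/((-198 - 10574) + 10) = 7 - 1/(-10772 + 10) = 7 - 1/(-10762) = 7 - 1*(-1/10762) = 7 + 1/10762 = 75335/10762 ≈ 7.0001)
-c = -1*75335/10762 = -75335/10762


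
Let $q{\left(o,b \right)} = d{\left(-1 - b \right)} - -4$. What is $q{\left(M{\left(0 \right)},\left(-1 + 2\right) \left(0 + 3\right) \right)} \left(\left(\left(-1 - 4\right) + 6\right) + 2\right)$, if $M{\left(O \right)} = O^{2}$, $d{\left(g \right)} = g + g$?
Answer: $-12$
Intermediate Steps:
$d{\left(g \right)} = 2 g$
$q{\left(o,b \right)} = 2 - 2 b$ ($q{\left(o,b \right)} = 2 \left(-1 - b\right) - -4 = \left(-2 - 2 b\right) + 4 = 2 - 2 b$)
$q{\left(M{\left(0 \right)},\left(-1 + 2\right) \left(0 + 3\right) \right)} \left(\left(\left(-1 - 4\right) + 6\right) + 2\right) = \left(2 - 2 \left(-1 + 2\right) \left(0 + 3\right)\right) \left(\left(\left(-1 - 4\right) + 6\right) + 2\right) = \left(2 - 2 \cdot 1 \cdot 3\right) \left(\left(-5 + 6\right) + 2\right) = \left(2 - 6\right) \left(1 + 2\right) = \left(2 - 6\right) 3 = \left(-4\right) 3 = -12$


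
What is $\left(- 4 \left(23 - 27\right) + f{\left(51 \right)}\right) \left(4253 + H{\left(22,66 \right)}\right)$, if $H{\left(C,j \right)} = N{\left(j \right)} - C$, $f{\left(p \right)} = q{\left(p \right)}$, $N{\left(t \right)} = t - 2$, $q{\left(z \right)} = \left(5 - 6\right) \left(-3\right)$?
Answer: $81605$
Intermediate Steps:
$q{\left(z \right)} = 3$ ($q{\left(z \right)} = \left(5 - 6\right) \left(-3\right) = \left(-1\right) \left(-3\right) = 3$)
$N{\left(t \right)} = -2 + t$ ($N{\left(t \right)} = t - 2 = -2 + t$)
$f{\left(p \right)} = 3$
$H{\left(C,j \right)} = -2 + j - C$ ($H{\left(C,j \right)} = \left(-2 + j\right) - C = -2 + j - C$)
$\left(- 4 \left(23 - 27\right) + f{\left(51 \right)}\right) \left(4253 + H{\left(22,66 \right)}\right) = \left(- 4 \left(23 - 27\right) + 3\right) \left(4253 - -42\right) = \left(\left(-4\right) \left(-4\right) + 3\right) \left(4253 - -42\right) = \left(16 + 3\right) \left(4253 + 42\right) = 19 \cdot 4295 = 81605$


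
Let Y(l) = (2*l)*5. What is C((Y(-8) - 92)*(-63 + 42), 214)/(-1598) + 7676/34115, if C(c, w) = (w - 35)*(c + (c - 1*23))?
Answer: -43961252337/54515770 ≈ -806.40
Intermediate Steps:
Y(l) = 10*l
C(c, w) = (-35 + w)*(-23 + 2*c) (C(c, w) = (-35 + w)*(c + (c - 23)) = (-35 + w)*(c + (-23 + c)) = (-35 + w)*(-23 + 2*c))
C((Y(-8) - 92)*(-63 + 42), 214)/(-1598) + 7676/34115 = (805 - 70*(10*(-8) - 92)*(-63 + 42) - 23*214 + 2*((10*(-8) - 92)*(-63 + 42))*214)/(-1598) + 7676/34115 = (805 - 70*(-80 - 92)*(-21) - 4922 + 2*((-80 - 92)*(-21))*214)*(-1/1598) + 7676*(1/34115) = (805 - (-12040)*(-21) - 4922 + 2*(-172*(-21))*214)*(-1/1598) + 7676/34115 = (805 - 70*3612 - 4922 + 2*3612*214)*(-1/1598) + 7676/34115 = (805 - 252840 - 4922 + 1545936)*(-1/1598) + 7676/34115 = 1288979*(-1/1598) + 7676/34115 = -1288979/1598 + 7676/34115 = -43961252337/54515770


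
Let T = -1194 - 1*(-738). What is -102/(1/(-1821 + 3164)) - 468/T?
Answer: -5205429/38 ≈ -1.3699e+5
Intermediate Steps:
T = -456 (T = -1194 + 738 = -456)
-102/(1/(-1821 + 3164)) - 468/T = -102/(1/(-1821 + 3164)) - 468/(-456) = -102/(1/1343) - 468*(-1/456) = -102/1/1343 + 39/38 = -102*1343 + 39/38 = -136986 + 39/38 = -5205429/38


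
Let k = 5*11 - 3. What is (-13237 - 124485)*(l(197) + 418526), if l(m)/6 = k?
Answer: -57683207036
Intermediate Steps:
k = 52 (k = 55 - 3 = 52)
l(m) = 312 (l(m) = 6*52 = 312)
(-13237 - 124485)*(l(197) + 418526) = (-13237 - 124485)*(312 + 418526) = -137722*418838 = -57683207036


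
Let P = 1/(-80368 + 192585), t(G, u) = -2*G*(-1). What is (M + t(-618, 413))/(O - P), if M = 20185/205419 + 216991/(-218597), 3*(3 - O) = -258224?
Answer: -3116348987084306722/216872233671876020299 ≈ -0.014370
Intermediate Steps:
O = 258233/3 (O = 3 - ⅓*(-258224) = 3 + 258224/3 = 258233/3 ≈ 86078.)
t(G, u) = 2*G
M = -40161693784/44903977143 (M = 20185*(1/205419) + 216991*(-1/218597) = 20185/205419 - 216991/218597 = -40161693784/44903977143 ≈ -0.89439)
P = 1/112217 ≈ 8.9113e-6
(M + t(-618, 413))/(O - P) = (-40161693784/44903977143 + 2*(-618))/(258233/3 - 1*1/112217) = (-40161693784/44903977143 - 1236)/(258233/3 - 1/112217) = -55541477442532/(44903977143*28978132558/336651) = -55541477442532/44903977143*336651/28978132558 = -3116348987084306722/216872233671876020299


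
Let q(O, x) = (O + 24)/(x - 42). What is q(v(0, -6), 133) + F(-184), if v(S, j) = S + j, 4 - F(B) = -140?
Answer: 13122/91 ≈ 144.20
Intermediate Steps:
F(B) = 144 (F(B) = 4 - 1*(-140) = 4 + 140 = 144)
q(O, x) = (24 + O)/(-42 + x)
q(v(0, -6), 133) + F(-184) = (24 + (0 - 6))/(-42 + 133) + 144 = (24 - 6)/91 + 144 = (1/91)*18 + 144 = 18/91 + 144 = 13122/91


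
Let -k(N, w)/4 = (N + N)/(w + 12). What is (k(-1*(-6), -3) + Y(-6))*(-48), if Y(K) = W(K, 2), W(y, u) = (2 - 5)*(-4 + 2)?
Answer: -32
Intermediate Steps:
k(N, w) = -8*N/(12 + w) (k(N, w) = -4*(N + N)/(w + 12) = -4*2*N/(12 + w) = -8*N/(12 + w))
W(y, u) = 6 (W(y, u) = -3*(-2) = 6)
Y(K) = 6
(k(-1*(-6), -3) + Y(-6))*(-48) = (-8*(-1*(-6))/(12 - 3) + 6)*(-48) = (-8*6/9 + 6)*(-48) = (-8*6*⅑ + 6)*(-48) = (-16/3 + 6)*(-48) = (⅔)*(-48) = -32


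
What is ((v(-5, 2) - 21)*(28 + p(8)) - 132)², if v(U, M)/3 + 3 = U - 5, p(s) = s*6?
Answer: 22014864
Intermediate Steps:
p(s) = 6*s
v(U, M) = -24 + 3*U (v(U, M) = -9 + 3*(U - 5) = -9 + 3*(-5 + U) = -9 + (-15 + 3*U) = -24 + 3*U)
((v(-5, 2) - 21)*(28 + p(8)) - 132)² = (((-24 + 3*(-5)) - 21)*(28 + 6*8) - 132)² = (((-24 - 15) - 21)*(28 + 48) - 132)² = ((-39 - 21)*76 - 132)² = (-60*76 - 132)² = (-4560 - 132)² = (-4692)² = 22014864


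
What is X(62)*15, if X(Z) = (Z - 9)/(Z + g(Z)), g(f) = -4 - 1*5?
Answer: 15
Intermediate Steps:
g(f) = -9 (g(f) = -4 - 5 = -9)
X(Z) = 1 (X(Z) = (Z - 9)/(Z - 9) = (-9 + Z)/(-9 + Z) = 1)
X(62)*15 = 1*15 = 15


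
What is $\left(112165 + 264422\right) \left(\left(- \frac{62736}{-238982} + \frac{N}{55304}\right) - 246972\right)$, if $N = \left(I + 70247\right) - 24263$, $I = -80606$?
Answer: $- \frac{307309103506125271503}{3304165132} \approx -9.3007 \cdot 10^{10}$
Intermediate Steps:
$N = -34622$ ($N = \left(-80606 + 70247\right) - 24263 = -10359 - 24263 = -34622$)
$\left(112165 + 264422\right) \left(\left(- \frac{62736}{-238982} + \frac{N}{55304}\right) - 246972\right) = \left(112165 + 264422\right) \left(\left(- \frac{62736}{-238982} - \frac{34622}{55304}\right) - 246972\right) = 376587 \left(\left(\left(-62736\right) \left(- \frac{1}{238982}\right) - \frac{17311}{27652}\right) - 246972\right) = 376587 \left(\left(\frac{31368}{119491} - \frac{17311}{27652}\right) - 246972\right) = 376587 \left(- \frac{1201120765}{3304165132} - 246972\right) = 376587 \left(- \frac{816037472101069}{3304165132}\right) = - \frac{307309103506125271503}{3304165132}$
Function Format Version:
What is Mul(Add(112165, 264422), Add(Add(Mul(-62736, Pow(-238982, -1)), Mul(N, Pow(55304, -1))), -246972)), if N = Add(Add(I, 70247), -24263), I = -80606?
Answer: Rational(-307309103506125271503, 3304165132) ≈ -9.3007e+10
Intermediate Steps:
N = -34622 (N = Add(Add(-80606, 70247), -24263) = Add(-10359, -24263) = -34622)
Mul(Add(112165, 264422), Add(Add(Mul(-62736, Pow(-238982, -1)), Mul(N, Pow(55304, -1))), -246972)) = Mul(Add(112165, 264422), Add(Add(Mul(-62736, Pow(-238982, -1)), Mul(-34622, Pow(55304, -1))), -246972)) = Mul(376587, Add(Add(Mul(-62736, Rational(-1, 238982)), Mul(-34622, Rational(1, 55304))), -246972)) = Mul(376587, Add(Add(Rational(31368, 119491), Rational(-17311, 27652)), -246972)) = Mul(376587, Add(Rational(-1201120765, 3304165132), -246972)) = Mul(376587, Rational(-816037472101069, 3304165132)) = Rational(-307309103506125271503, 3304165132)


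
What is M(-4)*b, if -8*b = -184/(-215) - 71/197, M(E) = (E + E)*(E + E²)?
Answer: 251796/42355 ≈ 5.9449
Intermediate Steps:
M(E) = 2*E*(E + E²) (M(E) = (2*E)*(E + E²) = 2*E*(E + E²))
b = -20983/338840 (b = -(-184/(-215) - 71/197)/8 = -(-184*(-1/215) - 71*1/197)/8 = -(184/215 - 71/197)/8 = -⅛*20983/42355 = -20983/338840 ≈ -0.061926)
M(-4)*b = (2*(-4)²*(1 - 4))*(-20983/338840) = (2*16*(-3))*(-20983/338840) = -96*(-20983/338840) = 251796/42355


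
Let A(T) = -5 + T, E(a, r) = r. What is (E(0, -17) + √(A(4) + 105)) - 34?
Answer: -51 + 2*√26 ≈ -40.802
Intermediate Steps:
(E(0, -17) + √(A(4) + 105)) - 34 = (-17 + √((-5 + 4) + 105)) - 34 = (-17 + √(-1 + 105)) - 34 = (-17 + √104) - 34 = (-17 + 2*√26) - 34 = -51 + 2*√26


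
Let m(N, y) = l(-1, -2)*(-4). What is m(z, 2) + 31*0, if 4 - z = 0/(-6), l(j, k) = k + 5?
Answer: -12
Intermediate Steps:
l(j, k) = 5 + k
z = 4 (z = 4 - 0/(-6) = 4 - 0*(-1)/6 = 4 - 1*0 = 4 + 0 = 4)
m(N, y) = -12 (m(N, y) = (5 - 2)*(-4) = 3*(-4) = -12)
m(z, 2) + 31*0 = -12 + 31*0 = -12 + 0 = -12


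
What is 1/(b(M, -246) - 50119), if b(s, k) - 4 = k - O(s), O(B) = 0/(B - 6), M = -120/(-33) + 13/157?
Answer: -1/50361 ≈ -1.9857e-5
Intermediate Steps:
M = 6423/1727 (M = -120*(-1/33) + 13*(1/157) = 40/11 + 13/157 = 6423/1727 ≈ 3.7192)
O(B) = 0 (O(B) = 0/(-6 + B) = 0)
b(s, k) = 4 + k (b(s, k) = 4 + (k - 1*0) = 4 + (k + 0) = 4 + k)
1/(b(M, -246) - 50119) = 1/((4 - 246) - 50119) = 1/(-242 - 50119) = 1/(-50361) = -1/50361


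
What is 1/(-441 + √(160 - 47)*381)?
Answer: 49/1800968 + 127*√113/5402904 ≈ 0.00027708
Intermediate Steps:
1/(-441 + √(160 - 47)*381) = 1/(-441 + √113*381) = 1/(-441 + 381*√113)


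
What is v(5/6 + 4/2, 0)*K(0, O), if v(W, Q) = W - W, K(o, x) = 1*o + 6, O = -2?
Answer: 0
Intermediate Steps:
K(o, x) = 6 + o (K(o, x) = o + 6 = 6 + o)
v(W, Q) = 0
v(5/6 + 4/2, 0)*K(0, O) = 0*(6 + 0) = 0*6 = 0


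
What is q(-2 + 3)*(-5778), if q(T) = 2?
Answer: -11556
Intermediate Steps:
q(-2 + 3)*(-5778) = 2*(-5778) = -11556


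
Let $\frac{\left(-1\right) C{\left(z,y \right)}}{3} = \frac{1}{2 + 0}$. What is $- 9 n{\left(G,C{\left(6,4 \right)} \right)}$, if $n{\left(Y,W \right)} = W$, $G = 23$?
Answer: $\frac{27}{2} \approx 13.5$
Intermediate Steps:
$C{\left(z,y \right)} = - \frac{3}{2}$ ($C{\left(z,y \right)} = - \frac{3}{2 + 0} = - \frac{3}{2}$)
$- 9 n{\left(G,C{\left(6,4 \right)} \right)} = \left(-9\right) \left(- \frac{3}{2}\right) = \frac{27}{2}$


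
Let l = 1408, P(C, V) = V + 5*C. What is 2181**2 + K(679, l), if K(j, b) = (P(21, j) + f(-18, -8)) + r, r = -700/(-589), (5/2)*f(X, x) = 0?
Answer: 2802194705/589 ≈ 4.7575e+6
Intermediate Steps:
f(X, x) = 0 (f(X, x) = (2/5)*0 = 0)
r = 700/589 (r = -700*(-1/589) = 700/589 ≈ 1.1885)
K(j, b) = 62545/589 + j (K(j, b) = ((j + 5*21) + 0) + 700/589 = ((j + 105) + 0) + 700/589 = ((105 + j) + 0) + 700/589 = (105 + j) + 700/589 = 62545/589 + j)
2181**2 + K(679, l) = 2181**2 + (62545/589 + 679) = 4756761 + 462476/589 = 2802194705/589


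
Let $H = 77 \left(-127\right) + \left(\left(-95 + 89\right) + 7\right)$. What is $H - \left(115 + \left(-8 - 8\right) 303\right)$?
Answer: $-5045$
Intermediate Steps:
$H = -9778$ ($H = -9779 + \left(-6 + 7\right) = -9779 + 1 = -9778$)
$H - \left(115 + \left(-8 - 8\right) 303\right) = -9778 - \left(115 + \left(-8 - 8\right) 303\right) = -9778 - \left(115 - 4848\right) = -9778 - -4733 = -9778 + 4733 = -5045$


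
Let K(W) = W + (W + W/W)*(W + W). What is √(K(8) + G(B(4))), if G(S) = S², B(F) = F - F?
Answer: 2*√38 ≈ 12.329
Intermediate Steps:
B(F) = 0
K(W) = W + 2*W*(1 + W) (K(W) = W + (W + 1)*(2*W) = W + (1 + W)*(2*W) = W + 2*W*(1 + W))
√(K(8) + G(B(4))) = √(8*(3 + 2*8) + 0²) = √(8*(3 + 16) + 0) = √(8*19 + 0) = √(152 + 0) = √152 = 2*√38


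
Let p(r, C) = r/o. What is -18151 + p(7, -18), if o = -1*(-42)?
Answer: -108905/6 ≈ -18151.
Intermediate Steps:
o = 42
p(r, C) = r/42
-18151 + p(7, -18) = -18151 + (1/42)*7 = -18151 + ⅙ = -108905/6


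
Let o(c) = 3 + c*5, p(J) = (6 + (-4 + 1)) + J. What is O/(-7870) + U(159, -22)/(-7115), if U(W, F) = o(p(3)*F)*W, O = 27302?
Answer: 62787008/5599505 ≈ 11.213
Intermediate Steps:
p(J) = 3 + J (p(J) = (6 - 3) + J = 3 + J)
o(c) = 3 + 5*c
U(W, F) = W*(3 + 30*F) (U(W, F) = (3 + 5*((3 + 3)*F))*W = (3 + 5*(6*F))*W = (3 + 30*F)*W = W*(3 + 30*F))
O/(-7870) + U(159, -22)/(-7115) = 27302/(-7870) + (3*159*(1 + 10*(-22)))/(-7115) = 27302*(-1/7870) + (3*159*(1 - 220))*(-1/7115) = -13651/3935 + (3*159*(-219))*(-1/7115) = -13651/3935 - 104463*(-1/7115) = -13651/3935 + 104463/7115 = 62787008/5599505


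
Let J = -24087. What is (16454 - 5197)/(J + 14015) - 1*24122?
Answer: -242968041/10072 ≈ -24123.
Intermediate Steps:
(16454 - 5197)/(J + 14015) - 1*24122 = (16454 - 5197)/(-24087 + 14015) - 1*24122 = 11257/(-10072) - 24122 = 11257*(-1/10072) - 24122 = -11257/10072 - 24122 = -242968041/10072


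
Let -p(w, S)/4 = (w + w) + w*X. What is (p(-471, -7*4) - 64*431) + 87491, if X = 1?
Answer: 65559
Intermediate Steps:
p(w, S) = -12*w (p(w, S) = -4*((w + w) + w*1) = -4*(2*w + w) = -12*w)
(p(-471, -7*4) - 64*431) + 87491 = (-12*(-471) - 64*431) + 87491 = (5652 - 27584) + 87491 = -21932 + 87491 = 65559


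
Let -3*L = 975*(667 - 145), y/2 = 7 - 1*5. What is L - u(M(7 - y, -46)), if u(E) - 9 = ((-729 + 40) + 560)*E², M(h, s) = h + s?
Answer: 68862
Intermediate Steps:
y = 4 (y = 2*(7 - 1*5) = 2*(7 - 5) = 2*2 = 4)
u(E) = 9 - 129*E² (u(E) = 9 + ((-729 + 40) + 560)*E² = 9 + (-689 + 560)*E² = 9 - 129*E²)
L = -169650 (L = -325*(667 - 145) = -325*522 = -⅓*508950 = -169650)
L - u(M(7 - y, -46)) = -169650 - (9 - 129*((7 - 1*4) - 46)²) = -169650 - (9 - 129*((7 - 4) - 46)²) = -169650 - (9 - 129*(3 - 46)²) = -169650 - (9 - 129*(-43)²) = -169650 - (9 - 129*1849) = -169650 - (9 - 238521) = -169650 - 1*(-238512) = -169650 + 238512 = 68862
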